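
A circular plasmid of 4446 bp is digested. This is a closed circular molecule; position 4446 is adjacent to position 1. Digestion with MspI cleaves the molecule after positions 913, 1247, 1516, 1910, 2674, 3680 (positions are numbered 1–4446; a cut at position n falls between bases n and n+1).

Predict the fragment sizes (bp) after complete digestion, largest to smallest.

1679, 1006, 764, 394, 334, 269 bp

Circular molecule, 6 cuts → 6 fragments:
  1247 − 913 = 334 bp
  1516 − 1247 = 269 bp
  1910 − 1516 = 394 bp
  2674 − 1910 = 764 bp
  3680 − 2674 = 1006 bp
  wrap: 4446 − 3680 + 913 = 1679 bp
Sorted largest to smallest: 1679, 1006, 764, 394, 334, 269 bp.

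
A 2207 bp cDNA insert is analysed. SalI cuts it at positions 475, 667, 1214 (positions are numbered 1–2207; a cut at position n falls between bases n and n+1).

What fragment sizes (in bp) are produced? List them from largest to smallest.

993, 547, 475, 192 bp

Linear molecule, 3 cuts → 4 fragments:
  475 − 0 = 475 bp
  667 − 475 = 192 bp
  1214 − 667 = 547 bp
  2207 − 1214 = 993 bp
Sorted largest to smallest: 993, 547, 475, 192 bp.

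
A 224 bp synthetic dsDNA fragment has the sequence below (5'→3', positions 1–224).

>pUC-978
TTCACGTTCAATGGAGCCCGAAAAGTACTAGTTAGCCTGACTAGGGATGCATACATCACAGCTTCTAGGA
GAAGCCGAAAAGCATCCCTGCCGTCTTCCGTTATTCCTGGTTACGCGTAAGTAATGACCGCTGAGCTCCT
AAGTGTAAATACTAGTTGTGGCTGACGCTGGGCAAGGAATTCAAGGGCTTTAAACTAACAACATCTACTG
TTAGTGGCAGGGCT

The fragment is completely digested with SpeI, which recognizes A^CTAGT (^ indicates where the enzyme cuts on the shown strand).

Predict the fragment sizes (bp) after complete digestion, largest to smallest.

124, 73, 27 bp

SpeI sites (ACTAGT) start at positions 27, 151.
SpeI cuts after the first base of each site, so after positions 27, 151.
Linear molecule, 2 cuts → 3 fragments:
  1–27 → 27 bp
  28–151 → 124 bp
  152–224 → 73 bp
Sorted largest to smallest: 124, 73, 27 bp.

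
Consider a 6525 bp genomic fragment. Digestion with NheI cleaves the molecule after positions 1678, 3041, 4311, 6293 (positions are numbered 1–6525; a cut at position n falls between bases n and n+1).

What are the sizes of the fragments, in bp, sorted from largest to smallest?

Linear molecule, 4 cuts → 5 fragments:
  1678 − 0 = 1678 bp
  3041 − 1678 = 1363 bp
  4311 − 3041 = 1270 bp
  6293 − 4311 = 1982 bp
  6525 − 6293 = 232 bp
Sorted largest to smallest: 1982, 1678, 1363, 1270, 232 bp.

1982, 1678, 1363, 1270, 232 bp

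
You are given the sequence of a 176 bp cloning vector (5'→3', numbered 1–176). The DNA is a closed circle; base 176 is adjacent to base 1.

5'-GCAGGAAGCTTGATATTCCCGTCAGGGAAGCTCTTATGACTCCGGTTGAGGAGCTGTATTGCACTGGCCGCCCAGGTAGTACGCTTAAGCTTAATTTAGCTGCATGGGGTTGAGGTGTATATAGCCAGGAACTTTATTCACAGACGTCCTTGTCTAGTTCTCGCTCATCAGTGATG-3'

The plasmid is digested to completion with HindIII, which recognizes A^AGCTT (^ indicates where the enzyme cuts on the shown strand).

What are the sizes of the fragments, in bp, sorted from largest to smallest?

95, 81 bp

HindIII sites (AAGCTT) start at positions 6, 87.
HindIII cuts after the first base of each site, so after positions 6, 87.
Circular molecule, 2 cuts → 2 fragments:
  7–87 → 81 bp
  88–176 then 1–6 → 89 + 6 = 95 bp
Sorted largest to smallest: 95, 81 bp.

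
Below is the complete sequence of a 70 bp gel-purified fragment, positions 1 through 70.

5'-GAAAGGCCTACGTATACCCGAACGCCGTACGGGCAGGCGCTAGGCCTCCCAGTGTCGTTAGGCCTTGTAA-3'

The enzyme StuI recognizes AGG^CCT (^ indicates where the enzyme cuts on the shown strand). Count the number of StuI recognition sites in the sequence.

3

AGGCCT occurs starting at positions 4, 42, 60.
StuI cuts at 3 sites.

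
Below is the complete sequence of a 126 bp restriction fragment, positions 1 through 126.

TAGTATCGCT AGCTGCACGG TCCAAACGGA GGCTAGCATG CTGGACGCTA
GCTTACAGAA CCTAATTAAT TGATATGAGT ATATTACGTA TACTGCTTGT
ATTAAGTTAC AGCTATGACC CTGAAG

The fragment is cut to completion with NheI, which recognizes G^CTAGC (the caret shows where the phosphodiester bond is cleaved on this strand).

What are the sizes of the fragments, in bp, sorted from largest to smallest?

79, 24, 15, 8 bp

NheI sites (GCTAGC) start at positions 8, 32, 47.
NheI cuts after the first base of each site, so after positions 8, 32, 47.
Linear molecule, 3 cuts → 4 fragments:
  1–8 → 8 bp
  9–32 → 24 bp
  33–47 → 15 bp
  48–126 → 79 bp
Sorted largest to smallest: 79, 24, 15, 8 bp.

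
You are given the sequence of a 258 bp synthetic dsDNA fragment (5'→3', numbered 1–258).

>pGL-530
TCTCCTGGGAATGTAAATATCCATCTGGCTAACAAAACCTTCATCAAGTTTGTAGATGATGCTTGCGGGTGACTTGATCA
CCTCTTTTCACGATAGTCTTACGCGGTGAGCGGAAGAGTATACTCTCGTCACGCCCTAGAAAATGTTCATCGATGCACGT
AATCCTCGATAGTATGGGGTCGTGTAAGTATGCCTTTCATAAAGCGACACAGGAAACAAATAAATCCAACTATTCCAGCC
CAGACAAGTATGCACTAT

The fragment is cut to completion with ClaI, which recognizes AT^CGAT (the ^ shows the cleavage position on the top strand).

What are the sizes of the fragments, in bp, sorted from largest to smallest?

150, 108 bp

The ClaI site (ATCGAT) starts at position 149.
ClaI cuts after base 2 of each site, so after position 150.
Linear molecule, 1 cut → 2 fragments:
  1–150 → 150 bp
  151–258 → 108 bp
Sorted largest to smallest: 150, 108 bp.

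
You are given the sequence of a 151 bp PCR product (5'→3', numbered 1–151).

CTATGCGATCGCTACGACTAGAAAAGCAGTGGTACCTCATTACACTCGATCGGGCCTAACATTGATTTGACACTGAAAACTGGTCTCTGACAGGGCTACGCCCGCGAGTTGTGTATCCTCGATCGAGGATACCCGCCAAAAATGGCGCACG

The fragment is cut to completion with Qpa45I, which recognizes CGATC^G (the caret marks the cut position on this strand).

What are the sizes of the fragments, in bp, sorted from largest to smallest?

73, 41, 27, 10 bp

Qpa45I sites (CGATCG) start at positions 6, 47, 120.
Qpa45I cuts after base 5 of each site (before the last base), so after positions 10, 51, 124.
Linear molecule, 3 cuts → 4 fragments:
  1–10 → 10 bp
  11–51 → 41 bp
  52–124 → 73 bp
  125–151 → 27 bp
Sorted largest to smallest: 73, 41, 27, 10 bp.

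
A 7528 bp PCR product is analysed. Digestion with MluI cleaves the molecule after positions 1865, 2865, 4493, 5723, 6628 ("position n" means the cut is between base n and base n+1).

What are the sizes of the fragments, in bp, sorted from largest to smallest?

Linear molecule, 5 cuts → 6 fragments:
  1865 − 0 = 1865 bp
  2865 − 1865 = 1000 bp
  4493 − 2865 = 1628 bp
  5723 − 4493 = 1230 bp
  6628 − 5723 = 905 bp
  7528 − 6628 = 900 bp
Sorted largest to smallest: 1865, 1628, 1230, 1000, 905, 900 bp.

1865, 1628, 1230, 1000, 905, 900 bp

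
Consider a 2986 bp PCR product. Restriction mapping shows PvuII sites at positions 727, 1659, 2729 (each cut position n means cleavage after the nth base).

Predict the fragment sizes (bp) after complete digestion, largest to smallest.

1070, 932, 727, 257 bp

Linear molecule, 3 cuts → 4 fragments:
  727 − 0 = 727 bp
  1659 − 727 = 932 bp
  2729 − 1659 = 1070 bp
  2986 − 2729 = 257 bp
Sorted largest to smallest: 1070, 932, 727, 257 bp.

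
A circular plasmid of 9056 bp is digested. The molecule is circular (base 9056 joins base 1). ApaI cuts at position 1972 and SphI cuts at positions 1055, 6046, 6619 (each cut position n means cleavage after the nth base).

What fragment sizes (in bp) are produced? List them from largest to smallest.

4074, 3492, 917, 573 bp

Combined cut positions (sorted): 1055, 1972, 6046, 6619.
Circular molecule, 4 cuts → 4 fragments:
  1972 − 1055 = 917 bp
  6046 − 1972 = 4074 bp
  6619 − 6046 = 573 bp
  wrap: 9056 − 6619 + 1055 = 3492 bp
Sorted largest to smallest: 4074, 3492, 917, 573 bp.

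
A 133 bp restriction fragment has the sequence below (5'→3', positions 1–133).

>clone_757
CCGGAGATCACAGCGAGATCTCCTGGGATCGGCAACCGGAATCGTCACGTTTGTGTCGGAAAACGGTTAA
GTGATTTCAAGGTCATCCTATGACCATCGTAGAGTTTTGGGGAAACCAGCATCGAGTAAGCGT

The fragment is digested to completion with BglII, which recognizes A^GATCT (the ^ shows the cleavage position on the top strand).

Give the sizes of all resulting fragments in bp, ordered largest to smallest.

117, 16 bp

The BglII site (AGATCT) starts at position 16.
BglII cuts after the first base of each site, so after position 16.
Linear molecule, 1 cut → 2 fragments:
  1–16 → 16 bp
  17–133 → 117 bp
Sorted largest to smallest: 117, 16 bp.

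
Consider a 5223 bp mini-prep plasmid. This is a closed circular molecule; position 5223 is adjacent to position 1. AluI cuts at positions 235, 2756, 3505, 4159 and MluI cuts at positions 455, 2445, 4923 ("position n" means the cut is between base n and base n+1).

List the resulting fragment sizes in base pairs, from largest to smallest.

1990, 764, 749, 654, 535, 311, 220 bp

Combined cut positions (sorted): 235, 455, 2445, 2756, 3505, 4159, 4923.
Circular molecule, 7 cuts → 7 fragments:
  455 − 235 = 220 bp
  2445 − 455 = 1990 bp
  2756 − 2445 = 311 bp
  3505 − 2756 = 749 bp
  4159 − 3505 = 654 bp
  4923 − 4159 = 764 bp
  wrap: 5223 − 4923 + 235 = 535 bp
Sorted largest to smallest: 1990, 764, 749, 654, 535, 311, 220 bp.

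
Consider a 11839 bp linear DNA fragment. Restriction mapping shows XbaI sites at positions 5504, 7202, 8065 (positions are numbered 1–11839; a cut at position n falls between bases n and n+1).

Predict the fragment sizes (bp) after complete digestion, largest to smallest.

Linear molecule, 3 cuts → 4 fragments:
  5504 − 0 = 5504 bp
  7202 − 5504 = 1698 bp
  8065 − 7202 = 863 bp
  11839 − 8065 = 3774 bp
Sorted largest to smallest: 5504, 3774, 1698, 863 bp.

5504, 3774, 1698, 863 bp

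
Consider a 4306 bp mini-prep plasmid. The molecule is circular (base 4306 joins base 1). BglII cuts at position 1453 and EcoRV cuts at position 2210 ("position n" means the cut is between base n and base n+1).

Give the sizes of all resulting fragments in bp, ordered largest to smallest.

3549, 757 bp

Combined cut positions (sorted): 1453, 2210.
Circular molecule, 2 cuts → 2 fragments:
  2210 − 1453 = 757 bp
  wrap: 4306 − 2210 + 1453 = 3549 bp
Sorted largest to smallest: 3549, 757 bp.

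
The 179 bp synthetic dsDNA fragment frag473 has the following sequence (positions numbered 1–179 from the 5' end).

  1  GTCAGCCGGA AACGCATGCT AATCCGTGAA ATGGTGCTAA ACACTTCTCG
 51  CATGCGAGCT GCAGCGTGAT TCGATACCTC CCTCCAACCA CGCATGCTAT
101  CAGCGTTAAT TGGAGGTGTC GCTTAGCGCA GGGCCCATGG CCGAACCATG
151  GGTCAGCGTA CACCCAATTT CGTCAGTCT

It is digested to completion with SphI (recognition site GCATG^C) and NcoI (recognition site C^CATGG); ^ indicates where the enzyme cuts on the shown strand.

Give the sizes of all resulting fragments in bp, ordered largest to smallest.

42, 39, 36, 33, 18, 11 bp

SphI sites (GCATGC) start at positions 14, 50, 92.
SphI cuts after base 5 of each site (before the last base), so after positions 18, 54, 96.
NcoI sites (CCATGG) start at positions 135, 146.
NcoI cuts after the first base of each site, so after positions 135, 146.
Combined cut positions: 18, 54, 96, 135, 146.
Linear molecule, 5 cuts → 6 fragments:
  1–18 → 18 bp
  19–54 → 36 bp
  55–96 → 42 bp
  97–135 → 39 bp
  136–146 → 11 bp
  147–179 → 33 bp
Sorted largest to smallest: 42, 39, 36, 33, 18, 11 bp.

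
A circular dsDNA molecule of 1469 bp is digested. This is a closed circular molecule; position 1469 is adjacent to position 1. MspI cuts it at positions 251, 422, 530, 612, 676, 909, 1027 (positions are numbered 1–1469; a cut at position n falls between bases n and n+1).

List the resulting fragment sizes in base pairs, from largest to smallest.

693, 233, 171, 118, 108, 82, 64 bp

Circular molecule, 7 cuts → 7 fragments:
  422 − 251 = 171 bp
  530 − 422 = 108 bp
  612 − 530 = 82 bp
  676 − 612 = 64 bp
  909 − 676 = 233 bp
  1027 − 909 = 118 bp
  wrap: 1469 − 1027 + 251 = 693 bp
Sorted largest to smallest: 693, 233, 171, 118, 108, 82, 64 bp.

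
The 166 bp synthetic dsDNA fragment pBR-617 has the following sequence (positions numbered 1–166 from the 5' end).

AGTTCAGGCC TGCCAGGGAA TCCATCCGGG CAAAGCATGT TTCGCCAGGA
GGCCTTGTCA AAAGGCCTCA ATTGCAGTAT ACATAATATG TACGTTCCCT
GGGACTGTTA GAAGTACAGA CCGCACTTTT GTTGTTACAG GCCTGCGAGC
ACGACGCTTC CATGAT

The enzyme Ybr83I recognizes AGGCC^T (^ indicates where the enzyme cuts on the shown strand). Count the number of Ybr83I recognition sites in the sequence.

AGGCCT occurs starting at positions 6, 50, 63, 139.
Ybr83I cuts at 4 sites.

4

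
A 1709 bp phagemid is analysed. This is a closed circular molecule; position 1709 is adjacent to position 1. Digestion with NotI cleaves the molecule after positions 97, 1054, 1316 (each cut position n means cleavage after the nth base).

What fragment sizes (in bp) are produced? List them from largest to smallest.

957, 490, 262 bp

Circular molecule, 3 cuts → 3 fragments:
  1054 − 97 = 957 bp
  1316 − 1054 = 262 bp
  wrap: 1709 − 1316 + 97 = 490 bp
Sorted largest to smallest: 957, 490, 262 bp.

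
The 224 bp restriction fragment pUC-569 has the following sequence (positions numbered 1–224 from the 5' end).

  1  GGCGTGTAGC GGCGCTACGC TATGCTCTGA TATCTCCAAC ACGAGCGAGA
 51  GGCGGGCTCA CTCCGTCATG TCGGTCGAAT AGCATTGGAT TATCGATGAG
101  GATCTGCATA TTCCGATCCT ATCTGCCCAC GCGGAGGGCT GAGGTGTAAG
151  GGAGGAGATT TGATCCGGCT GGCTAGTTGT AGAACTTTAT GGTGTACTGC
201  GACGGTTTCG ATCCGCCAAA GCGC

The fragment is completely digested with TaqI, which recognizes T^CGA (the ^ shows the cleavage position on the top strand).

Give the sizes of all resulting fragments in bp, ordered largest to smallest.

TaqI sites (TCGA) start at positions 75, 93, 208.
TaqI cuts after the first base of each site, so after positions 75, 93, 208.
Linear molecule, 3 cuts → 4 fragments:
  1–75 → 75 bp
  76–93 → 18 bp
  94–208 → 115 bp
  209–224 → 16 bp
Sorted largest to smallest: 115, 75, 18, 16 bp.

115, 75, 18, 16 bp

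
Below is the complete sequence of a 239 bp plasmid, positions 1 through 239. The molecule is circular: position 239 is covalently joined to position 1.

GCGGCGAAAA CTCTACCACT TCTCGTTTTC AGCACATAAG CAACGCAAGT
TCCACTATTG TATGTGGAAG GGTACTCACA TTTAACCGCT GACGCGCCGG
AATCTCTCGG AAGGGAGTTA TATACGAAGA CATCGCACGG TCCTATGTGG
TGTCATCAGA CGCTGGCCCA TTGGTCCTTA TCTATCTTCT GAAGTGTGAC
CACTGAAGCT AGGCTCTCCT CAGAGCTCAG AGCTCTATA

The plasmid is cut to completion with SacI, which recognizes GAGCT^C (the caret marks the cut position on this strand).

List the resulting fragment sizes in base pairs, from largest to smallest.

232, 7 bp

SacI sites (GAGCTC) start at positions 223, 230.
SacI cuts after base 5 of each site (before the last base), so after positions 227, 234.
Circular molecule, 2 cuts → 2 fragments:
  228–234 → 7 bp
  235–239 then 1–227 → 5 + 227 = 232 bp
Sorted largest to smallest: 232, 7 bp.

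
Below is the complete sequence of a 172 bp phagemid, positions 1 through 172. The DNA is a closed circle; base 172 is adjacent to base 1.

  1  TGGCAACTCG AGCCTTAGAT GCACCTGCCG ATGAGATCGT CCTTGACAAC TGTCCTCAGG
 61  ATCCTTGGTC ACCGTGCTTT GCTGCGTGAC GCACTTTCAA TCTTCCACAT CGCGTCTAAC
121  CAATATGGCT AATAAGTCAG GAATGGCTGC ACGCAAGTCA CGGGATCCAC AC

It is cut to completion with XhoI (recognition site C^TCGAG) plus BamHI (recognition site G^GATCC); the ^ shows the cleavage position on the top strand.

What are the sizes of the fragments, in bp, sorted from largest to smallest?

104, 52, 16 bp

The XhoI site (CTCGAG) starts at position 7.
XhoI cuts after the first base of each site, so after position 7.
BamHI sites (GGATCC) start at positions 59, 163.
BamHI cuts after the first base of each site, so after positions 59, 163.
Combined cut positions: 7, 59, 163.
Circular molecule, 3 cuts → 3 fragments:
  8–59 → 52 bp
  60–163 → 104 bp
  164–172 then 1–7 → 9 + 7 = 16 bp
Sorted largest to smallest: 104, 52, 16 bp.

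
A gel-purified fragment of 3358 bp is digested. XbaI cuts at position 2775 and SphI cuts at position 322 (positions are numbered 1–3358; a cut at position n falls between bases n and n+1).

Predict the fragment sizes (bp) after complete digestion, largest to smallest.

2453, 583, 322 bp

Combined cut positions (sorted): 322, 2775.
Linear molecule, 2 cuts → 3 fragments:
  322 − 0 = 322 bp
  2775 − 322 = 2453 bp
  3358 − 2775 = 583 bp
Sorted largest to smallest: 2453, 583, 322 bp.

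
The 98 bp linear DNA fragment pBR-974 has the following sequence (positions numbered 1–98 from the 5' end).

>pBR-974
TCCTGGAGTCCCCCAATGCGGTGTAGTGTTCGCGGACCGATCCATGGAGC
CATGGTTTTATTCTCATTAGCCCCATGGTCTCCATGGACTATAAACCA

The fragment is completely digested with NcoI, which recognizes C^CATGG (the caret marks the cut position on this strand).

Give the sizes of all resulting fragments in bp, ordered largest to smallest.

42, 23, 16, 9, 8 bp

NcoI sites (CCATGG) start at positions 42, 50, 73, 82.
NcoI cuts after the first base of each site, so after positions 42, 50, 73, 82.
Linear molecule, 4 cuts → 5 fragments:
  1–42 → 42 bp
  43–50 → 8 bp
  51–73 → 23 bp
  74–82 → 9 bp
  83–98 → 16 bp
Sorted largest to smallest: 42, 23, 16, 9, 8 bp.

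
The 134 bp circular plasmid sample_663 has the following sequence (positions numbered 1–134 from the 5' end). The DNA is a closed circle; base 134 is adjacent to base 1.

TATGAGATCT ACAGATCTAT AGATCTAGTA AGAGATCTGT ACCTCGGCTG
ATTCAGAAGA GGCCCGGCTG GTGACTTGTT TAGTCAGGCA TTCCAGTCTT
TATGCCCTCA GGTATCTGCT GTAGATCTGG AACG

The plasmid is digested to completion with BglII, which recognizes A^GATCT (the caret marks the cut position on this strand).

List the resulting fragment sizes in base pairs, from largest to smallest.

90, 16, 12, 8, 8 bp

BglII sites (AGATCT) start at positions 5, 13, 21, 33, 123.
BglII cuts after the first base of each site, so after positions 5, 13, 21, 33, 123.
Circular molecule, 5 cuts → 5 fragments:
  6–13 → 8 bp
  14–21 → 8 bp
  22–33 → 12 bp
  34–123 → 90 bp
  124–134 then 1–5 → 11 + 5 = 16 bp
Sorted largest to smallest: 90, 16, 12, 8, 8 bp.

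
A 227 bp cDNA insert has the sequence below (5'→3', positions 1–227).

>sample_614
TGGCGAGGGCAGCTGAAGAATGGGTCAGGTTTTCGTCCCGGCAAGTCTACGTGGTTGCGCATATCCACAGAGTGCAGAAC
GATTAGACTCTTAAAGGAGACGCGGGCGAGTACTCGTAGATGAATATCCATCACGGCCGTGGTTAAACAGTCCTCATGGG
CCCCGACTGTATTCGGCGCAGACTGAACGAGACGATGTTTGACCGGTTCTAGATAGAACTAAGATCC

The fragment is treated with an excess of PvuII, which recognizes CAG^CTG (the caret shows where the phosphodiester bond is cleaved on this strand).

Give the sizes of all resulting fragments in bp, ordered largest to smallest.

The PvuII site (CAGCTG) starts at position 10.
PvuII cuts after base 3 of each site, so after position 12.
Linear molecule, 1 cut → 2 fragments:
  1–12 → 12 bp
  13–227 → 215 bp
Sorted largest to smallest: 215, 12 bp.

215, 12 bp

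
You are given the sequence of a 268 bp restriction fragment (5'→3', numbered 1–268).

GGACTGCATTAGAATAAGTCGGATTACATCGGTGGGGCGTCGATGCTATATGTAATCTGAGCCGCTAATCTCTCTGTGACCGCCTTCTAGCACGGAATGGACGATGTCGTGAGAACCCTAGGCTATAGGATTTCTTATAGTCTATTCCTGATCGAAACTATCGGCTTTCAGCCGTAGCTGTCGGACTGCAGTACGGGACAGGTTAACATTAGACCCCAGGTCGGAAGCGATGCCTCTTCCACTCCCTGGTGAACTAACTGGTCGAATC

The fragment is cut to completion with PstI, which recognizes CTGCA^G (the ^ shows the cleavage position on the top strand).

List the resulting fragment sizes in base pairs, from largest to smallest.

190, 78 bp

The PstI site (CTGCAG) starts at position 186.
PstI cuts after base 5 of each site (before the last base), so after position 190.
Linear molecule, 1 cut → 2 fragments:
  1–190 → 190 bp
  191–268 → 78 bp
Sorted largest to smallest: 190, 78 bp.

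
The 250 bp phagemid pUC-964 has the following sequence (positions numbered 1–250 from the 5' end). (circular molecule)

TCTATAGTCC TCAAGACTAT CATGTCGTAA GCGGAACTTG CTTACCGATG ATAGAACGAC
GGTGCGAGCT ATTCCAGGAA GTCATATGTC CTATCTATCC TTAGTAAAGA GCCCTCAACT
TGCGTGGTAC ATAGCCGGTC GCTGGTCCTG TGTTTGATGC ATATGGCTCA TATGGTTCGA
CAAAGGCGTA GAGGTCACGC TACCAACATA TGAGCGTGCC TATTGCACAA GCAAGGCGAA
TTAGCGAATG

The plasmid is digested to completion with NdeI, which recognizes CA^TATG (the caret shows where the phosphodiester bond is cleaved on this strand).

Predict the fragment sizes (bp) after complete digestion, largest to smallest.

126, 77, 38, 9 bp

NdeI sites (CATATG) start at positions 83, 160, 169, 207.
NdeI cuts after base 2 of each site, so after positions 84, 161, 170, 208.
Circular molecule, 4 cuts → 4 fragments:
  85–161 → 77 bp
  162–170 → 9 bp
  171–208 → 38 bp
  209–250 then 1–84 → 42 + 84 = 126 bp
Sorted largest to smallest: 126, 77, 38, 9 bp.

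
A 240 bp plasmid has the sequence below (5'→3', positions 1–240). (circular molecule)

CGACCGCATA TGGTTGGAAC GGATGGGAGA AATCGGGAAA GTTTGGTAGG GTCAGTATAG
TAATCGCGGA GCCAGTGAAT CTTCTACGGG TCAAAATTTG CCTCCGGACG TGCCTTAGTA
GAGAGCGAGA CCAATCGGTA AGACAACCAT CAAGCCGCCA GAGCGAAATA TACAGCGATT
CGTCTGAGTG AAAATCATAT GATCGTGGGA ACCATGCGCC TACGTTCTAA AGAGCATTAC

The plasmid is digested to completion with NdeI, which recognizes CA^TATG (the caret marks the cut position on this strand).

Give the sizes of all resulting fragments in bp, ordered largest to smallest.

189, 51 bp

NdeI sites (CATATG) start at positions 7, 196.
NdeI cuts after base 2 of each site, so after positions 8, 197.
Circular molecule, 2 cuts → 2 fragments:
  9–197 → 189 bp
  198–240 then 1–8 → 43 + 8 = 51 bp
Sorted largest to smallest: 189, 51 bp.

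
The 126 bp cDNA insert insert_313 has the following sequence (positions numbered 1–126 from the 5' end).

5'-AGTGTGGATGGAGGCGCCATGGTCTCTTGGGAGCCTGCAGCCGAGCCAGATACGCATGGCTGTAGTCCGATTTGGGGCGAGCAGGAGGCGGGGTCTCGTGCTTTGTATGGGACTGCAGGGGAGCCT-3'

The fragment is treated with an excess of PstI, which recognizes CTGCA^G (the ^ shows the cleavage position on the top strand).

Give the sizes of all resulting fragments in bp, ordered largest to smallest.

78, 39, 9 bp

PstI sites (CTGCAG) start at positions 35, 113.
PstI cuts after base 5 of each site (before the last base), so after positions 39, 117.
Linear molecule, 2 cuts → 3 fragments:
  1–39 → 39 bp
  40–117 → 78 bp
  118–126 → 9 bp
Sorted largest to smallest: 78, 39, 9 bp.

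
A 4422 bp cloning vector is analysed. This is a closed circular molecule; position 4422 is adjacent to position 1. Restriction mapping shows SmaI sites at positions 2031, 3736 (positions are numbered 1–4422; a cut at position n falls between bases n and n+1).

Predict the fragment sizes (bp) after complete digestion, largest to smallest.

2717, 1705 bp

Circular molecule, 2 cuts → 2 fragments:
  3736 − 2031 = 1705 bp
  wrap: 4422 − 3736 + 2031 = 2717 bp
Sorted largest to smallest: 2717, 1705 bp.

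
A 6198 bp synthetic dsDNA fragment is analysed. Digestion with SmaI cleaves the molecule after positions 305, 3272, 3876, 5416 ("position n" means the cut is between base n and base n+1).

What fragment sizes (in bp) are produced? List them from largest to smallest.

Linear molecule, 4 cuts → 5 fragments:
  305 − 0 = 305 bp
  3272 − 305 = 2967 bp
  3876 − 3272 = 604 bp
  5416 − 3876 = 1540 bp
  6198 − 5416 = 782 bp
Sorted largest to smallest: 2967, 1540, 782, 604, 305 bp.

2967, 1540, 782, 604, 305 bp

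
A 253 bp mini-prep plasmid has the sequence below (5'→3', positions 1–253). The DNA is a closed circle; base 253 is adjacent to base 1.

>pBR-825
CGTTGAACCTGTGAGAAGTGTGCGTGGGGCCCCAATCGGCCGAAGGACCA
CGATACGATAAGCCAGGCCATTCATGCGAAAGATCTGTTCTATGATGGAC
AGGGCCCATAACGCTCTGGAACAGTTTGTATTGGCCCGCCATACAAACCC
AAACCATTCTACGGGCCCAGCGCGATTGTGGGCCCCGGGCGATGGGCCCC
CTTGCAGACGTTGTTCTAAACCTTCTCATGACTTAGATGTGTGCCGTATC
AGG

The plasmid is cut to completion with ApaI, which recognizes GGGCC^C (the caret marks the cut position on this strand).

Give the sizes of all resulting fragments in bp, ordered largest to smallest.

ApaI sites (GGGCCC) start at positions 27, 102, 163, 180, 194.
ApaI cuts after base 5 of each site (before the last base), so after positions 31, 106, 167, 184, 198.
Circular molecule, 5 cuts → 5 fragments:
  32–106 → 75 bp
  107–167 → 61 bp
  168–184 → 17 bp
  185–198 → 14 bp
  199–253 then 1–31 → 55 + 31 = 86 bp
Sorted largest to smallest: 86, 75, 61, 17, 14 bp.

86, 75, 61, 17, 14 bp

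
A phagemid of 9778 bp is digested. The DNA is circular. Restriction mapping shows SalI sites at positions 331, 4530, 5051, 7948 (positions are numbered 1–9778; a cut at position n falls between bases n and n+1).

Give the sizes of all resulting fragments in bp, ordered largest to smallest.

Circular molecule, 4 cuts → 4 fragments:
  4530 − 331 = 4199 bp
  5051 − 4530 = 521 bp
  7948 − 5051 = 2897 bp
  wrap: 9778 − 7948 + 331 = 2161 bp
Sorted largest to smallest: 4199, 2897, 2161, 521 bp.

4199, 2897, 2161, 521 bp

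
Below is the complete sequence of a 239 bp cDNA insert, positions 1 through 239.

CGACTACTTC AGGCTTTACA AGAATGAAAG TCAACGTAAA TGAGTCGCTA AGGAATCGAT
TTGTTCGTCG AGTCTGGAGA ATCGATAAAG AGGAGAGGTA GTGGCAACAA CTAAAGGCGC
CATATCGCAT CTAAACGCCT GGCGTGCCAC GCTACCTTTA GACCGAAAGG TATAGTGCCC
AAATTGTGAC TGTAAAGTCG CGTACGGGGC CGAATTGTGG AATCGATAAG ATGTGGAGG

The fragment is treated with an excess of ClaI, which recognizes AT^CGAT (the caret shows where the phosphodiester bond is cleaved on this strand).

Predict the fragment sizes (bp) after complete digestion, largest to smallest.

ClaI sites (ATCGAT) start at positions 55, 81, 222.
ClaI cuts after base 2 of each site, so after positions 56, 82, 223.
Linear molecule, 3 cuts → 4 fragments:
  1–56 → 56 bp
  57–82 → 26 bp
  83–223 → 141 bp
  224–239 → 16 bp
Sorted largest to smallest: 141, 56, 26, 16 bp.

141, 56, 26, 16 bp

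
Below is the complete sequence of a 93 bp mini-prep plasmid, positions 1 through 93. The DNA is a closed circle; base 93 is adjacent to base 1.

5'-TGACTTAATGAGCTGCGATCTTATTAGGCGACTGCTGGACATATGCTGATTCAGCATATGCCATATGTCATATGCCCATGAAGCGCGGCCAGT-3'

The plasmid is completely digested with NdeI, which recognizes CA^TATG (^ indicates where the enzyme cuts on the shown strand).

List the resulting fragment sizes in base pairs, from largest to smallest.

64, 15, 7, 7 bp

NdeI sites (CATATG) start at positions 40, 55, 62, 69.
NdeI cuts after base 2 of each site, so after positions 41, 56, 63, 70.
Circular molecule, 4 cuts → 4 fragments:
  42–56 → 15 bp
  57–63 → 7 bp
  64–70 → 7 bp
  71–93 then 1–41 → 23 + 41 = 64 bp
Sorted largest to smallest: 64, 15, 7, 7 bp.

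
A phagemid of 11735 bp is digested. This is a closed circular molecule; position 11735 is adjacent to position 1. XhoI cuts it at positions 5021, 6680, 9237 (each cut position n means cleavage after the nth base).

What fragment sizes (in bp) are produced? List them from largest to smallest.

7519, 2557, 1659 bp

Circular molecule, 3 cuts → 3 fragments:
  6680 − 5021 = 1659 bp
  9237 − 6680 = 2557 bp
  wrap: 11735 − 9237 + 5021 = 7519 bp
Sorted largest to smallest: 7519, 2557, 1659 bp.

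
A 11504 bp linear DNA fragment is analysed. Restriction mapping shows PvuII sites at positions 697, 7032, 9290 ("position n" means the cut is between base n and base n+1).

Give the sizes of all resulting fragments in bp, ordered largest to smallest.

6335, 2258, 2214, 697 bp

Linear molecule, 3 cuts → 4 fragments:
  697 − 0 = 697 bp
  7032 − 697 = 6335 bp
  9290 − 7032 = 2258 bp
  11504 − 9290 = 2214 bp
Sorted largest to smallest: 6335, 2258, 2214, 697 bp.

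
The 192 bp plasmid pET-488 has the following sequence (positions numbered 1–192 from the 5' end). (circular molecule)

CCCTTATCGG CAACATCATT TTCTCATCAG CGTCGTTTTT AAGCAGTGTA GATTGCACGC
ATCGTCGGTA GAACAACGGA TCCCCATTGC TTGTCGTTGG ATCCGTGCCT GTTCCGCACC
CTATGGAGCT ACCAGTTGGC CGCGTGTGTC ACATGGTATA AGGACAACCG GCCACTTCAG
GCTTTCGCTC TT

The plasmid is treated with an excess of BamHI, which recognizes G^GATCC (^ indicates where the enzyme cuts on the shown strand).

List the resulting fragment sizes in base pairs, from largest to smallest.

171, 21 bp

BamHI sites (GGATCC) start at positions 78, 99.
BamHI cuts after the first base of each site, so after positions 78, 99.
Circular molecule, 2 cuts → 2 fragments:
  79–99 → 21 bp
  100–192 then 1–78 → 93 + 78 = 171 bp
Sorted largest to smallest: 171, 21 bp.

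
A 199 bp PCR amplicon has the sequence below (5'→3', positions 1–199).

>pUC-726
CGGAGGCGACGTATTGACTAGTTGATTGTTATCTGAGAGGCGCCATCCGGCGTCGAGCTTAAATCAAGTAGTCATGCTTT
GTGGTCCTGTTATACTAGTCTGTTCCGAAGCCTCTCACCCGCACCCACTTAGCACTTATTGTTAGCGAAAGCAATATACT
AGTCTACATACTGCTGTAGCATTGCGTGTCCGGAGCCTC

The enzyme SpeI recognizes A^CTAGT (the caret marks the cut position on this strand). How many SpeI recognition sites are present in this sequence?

ACTAGT occurs starting at positions 17, 94, 158.
SpeI cuts at 3 sites.

3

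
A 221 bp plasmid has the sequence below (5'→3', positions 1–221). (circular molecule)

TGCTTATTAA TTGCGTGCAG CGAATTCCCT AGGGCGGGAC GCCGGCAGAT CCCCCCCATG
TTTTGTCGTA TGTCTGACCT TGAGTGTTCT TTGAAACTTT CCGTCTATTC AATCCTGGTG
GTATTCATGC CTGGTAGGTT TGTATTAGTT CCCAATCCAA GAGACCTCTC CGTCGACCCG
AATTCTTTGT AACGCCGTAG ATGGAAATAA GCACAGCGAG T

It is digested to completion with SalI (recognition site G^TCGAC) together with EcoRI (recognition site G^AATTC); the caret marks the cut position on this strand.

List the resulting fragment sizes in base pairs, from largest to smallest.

150, 63, 8 bp

The SalI site (GTCGAC) starts at position 172.
SalI cuts after the first base of each site, so after position 172.
EcoRI sites (GAATTC) start at positions 22, 180.
EcoRI cuts after the first base of each site, so after positions 22, 180.
Combined cut positions: 22, 172, 180.
Circular molecule, 3 cuts → 3 fragments:
  23–172 → 150 bp
  173–180 → 8 bp
  181–221 then 1–22 → 41 + 22 = 63 bp
Sorted largest to smallest: 150, 63, 8 bp.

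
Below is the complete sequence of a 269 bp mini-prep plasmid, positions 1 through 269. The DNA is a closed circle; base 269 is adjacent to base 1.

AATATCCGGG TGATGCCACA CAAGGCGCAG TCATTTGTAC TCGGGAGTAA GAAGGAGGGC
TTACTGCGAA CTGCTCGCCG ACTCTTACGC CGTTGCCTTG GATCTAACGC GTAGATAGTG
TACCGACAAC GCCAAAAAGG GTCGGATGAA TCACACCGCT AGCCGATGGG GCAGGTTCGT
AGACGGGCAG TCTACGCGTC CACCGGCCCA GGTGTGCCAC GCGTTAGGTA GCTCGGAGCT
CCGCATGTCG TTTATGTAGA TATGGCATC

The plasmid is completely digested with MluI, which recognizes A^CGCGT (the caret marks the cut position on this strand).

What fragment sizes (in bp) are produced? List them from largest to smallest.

157, 87, 25 bp

MluI sites (ACGCGT) start at positions 107, 194, 219.
MluI cuts after the first base of each site, so after positions 107, 194, 219.
Circular molecule, 3 cuts → 3 fragments:
  108–194 → 87 bp
  195–219 → 25 bp
  220–269 then 1–107 → 50 + 107 = 157 bp
Sorted largest to smallest: 157, 87, 25 bp.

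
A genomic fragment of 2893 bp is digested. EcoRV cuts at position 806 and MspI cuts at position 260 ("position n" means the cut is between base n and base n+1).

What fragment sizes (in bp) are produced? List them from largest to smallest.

2087, 546, 260 bp

Combined cut positions (sorted): 260, 806.
Linear molecule, 2 cuts → 3 fragments:
  260 − 0 = 260 bp
  806 − 260 = 546 bp
  2893 − 806 = 2087 bp
Sorted largest to smallest: 2087, 546, 260 bp.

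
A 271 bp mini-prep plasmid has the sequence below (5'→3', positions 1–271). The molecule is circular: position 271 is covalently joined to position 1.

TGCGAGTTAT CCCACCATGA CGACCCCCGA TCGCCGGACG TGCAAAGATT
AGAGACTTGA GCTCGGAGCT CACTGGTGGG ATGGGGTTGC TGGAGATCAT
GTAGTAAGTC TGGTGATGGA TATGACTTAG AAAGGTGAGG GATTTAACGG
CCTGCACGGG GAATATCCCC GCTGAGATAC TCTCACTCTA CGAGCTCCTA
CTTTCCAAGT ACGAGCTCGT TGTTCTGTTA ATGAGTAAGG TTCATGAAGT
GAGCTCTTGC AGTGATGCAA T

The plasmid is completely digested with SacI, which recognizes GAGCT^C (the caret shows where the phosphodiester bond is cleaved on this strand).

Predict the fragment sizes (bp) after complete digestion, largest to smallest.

126, 79, 38, 21, 7 bp

SacI sites (GAGCTC) start at positions 59, 66, 192, 213, 251.
SacI cuts after base 5 of each site (before the last base), so after positions 63, 70, 196, 217, 255.
Circular molecule, 5 cuts → 5 fragments:
  64–70 → 7 bp
  71–196 → 126 bp
  197–217 → 21 bp
  218–255 → 38 bp
  256–271 then 1–63 → 16 + 63 = 79 bp
Sorted largest to smallest: 126, 79, 38, 21, 7 bp.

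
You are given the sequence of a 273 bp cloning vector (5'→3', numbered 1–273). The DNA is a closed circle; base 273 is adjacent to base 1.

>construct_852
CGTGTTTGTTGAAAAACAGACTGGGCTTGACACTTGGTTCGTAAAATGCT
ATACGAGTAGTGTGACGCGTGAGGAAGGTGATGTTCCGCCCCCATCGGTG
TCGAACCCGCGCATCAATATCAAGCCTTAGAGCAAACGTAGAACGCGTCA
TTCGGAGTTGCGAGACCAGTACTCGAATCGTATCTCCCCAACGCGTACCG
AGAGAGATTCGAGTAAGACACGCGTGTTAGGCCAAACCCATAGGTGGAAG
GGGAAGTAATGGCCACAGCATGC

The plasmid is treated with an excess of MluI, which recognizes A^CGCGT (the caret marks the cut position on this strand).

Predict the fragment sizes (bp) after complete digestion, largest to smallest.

118, 78, 48, 29 bp

MluI sites (ACGCGT) start at positions 65, 143, 191, 220.
MluI cuts after the first base of each site, so after positions 65, 143, 191, 220.
Circular molecule, 4 cuts → 4 fragments:
  66–143 → 78 bp
  144–191 → 48 bp
  192–220 → 29 bp
  221–273 then 1–65 → 53 + 65 = 118 bp
Sorted largest to smallest: 118, 78, 48, 29 bp.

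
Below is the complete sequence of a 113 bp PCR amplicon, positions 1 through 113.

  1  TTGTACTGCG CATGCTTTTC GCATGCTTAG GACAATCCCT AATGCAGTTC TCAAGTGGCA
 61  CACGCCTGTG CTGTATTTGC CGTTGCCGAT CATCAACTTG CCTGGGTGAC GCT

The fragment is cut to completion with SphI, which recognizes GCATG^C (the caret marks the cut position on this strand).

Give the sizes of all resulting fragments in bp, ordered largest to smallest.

88, 14, 11 bp

SphI sites (GCATGC) start at positions 10, 21.
SphI cuts after base 5 of each site (before the last base), so after positions 14, 25.
Linear molecule, 2 cuts → 3 fragments:
  1–14 → 14 bp
  15–25 → 11 bp
  26–113 → 88 bp
Sorted largest to smallest: 88, 14, 11 bp.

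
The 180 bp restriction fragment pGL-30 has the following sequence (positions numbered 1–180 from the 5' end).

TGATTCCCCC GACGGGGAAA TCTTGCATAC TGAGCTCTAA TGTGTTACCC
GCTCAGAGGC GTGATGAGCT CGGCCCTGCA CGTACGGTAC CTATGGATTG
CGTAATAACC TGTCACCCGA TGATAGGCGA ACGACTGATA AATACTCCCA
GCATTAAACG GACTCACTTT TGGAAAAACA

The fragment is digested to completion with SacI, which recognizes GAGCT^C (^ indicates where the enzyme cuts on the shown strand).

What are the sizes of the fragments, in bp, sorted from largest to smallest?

SacI sites (GAGCTC) start at positions 32, 66.
SacI cuts after base 5 of each site (before the last base), so after positions 36, 70.
Linear molecule, 2 cuts → 3 fragments:
  1–36 → 36 bp
  37–70 → 34 bp
  71–180 → 110 bp
Sorted largest to smallest: 110, 36, 34 bp.

110, 36, 34 bp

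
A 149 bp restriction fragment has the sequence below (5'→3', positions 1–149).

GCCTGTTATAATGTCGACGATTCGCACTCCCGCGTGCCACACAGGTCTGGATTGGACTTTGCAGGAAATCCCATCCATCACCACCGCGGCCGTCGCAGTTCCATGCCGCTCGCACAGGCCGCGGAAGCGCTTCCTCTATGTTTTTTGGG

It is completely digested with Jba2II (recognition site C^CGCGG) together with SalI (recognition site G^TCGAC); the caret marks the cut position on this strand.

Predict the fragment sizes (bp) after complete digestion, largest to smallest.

Jba2II sites (CCGCGG) start at positions 84, 119.
Jba2II cuts after the first base of each site, so after positions 84, 119.
The SalI site (GTCGAC) starts at position 13.
SalI cuts after the first base of each site, so after position 13.
Combined cut positions: 13, 84, 119.
Linear molecule, 3 cuts → 4 fragments:
  1–13 → 13 bp
  14–84 → 71 bp
  85–119 → 35 bp
  120–149 → 30 bp
Sorted largest to smallest: 71, 35, 30, 13 bp.

71, 35, 30, 13 bp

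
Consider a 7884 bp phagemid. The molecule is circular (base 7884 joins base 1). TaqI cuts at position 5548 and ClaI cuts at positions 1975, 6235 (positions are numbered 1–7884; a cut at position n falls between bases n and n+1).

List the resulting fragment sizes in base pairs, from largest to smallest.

3624, 3573, 687 bp

Combined cut positions (sorted): 1975, 5548, 6235.
Circular molecule, 3 cuts → 3 fragments:
  5548 − 1975 = 3573 bp
  6235 − 5548 = 687 bp
  wrap: 7884 − 6235 + 1975 = 3624 bp
Sorted largest to smallest: 3624, 3573, 687 bp.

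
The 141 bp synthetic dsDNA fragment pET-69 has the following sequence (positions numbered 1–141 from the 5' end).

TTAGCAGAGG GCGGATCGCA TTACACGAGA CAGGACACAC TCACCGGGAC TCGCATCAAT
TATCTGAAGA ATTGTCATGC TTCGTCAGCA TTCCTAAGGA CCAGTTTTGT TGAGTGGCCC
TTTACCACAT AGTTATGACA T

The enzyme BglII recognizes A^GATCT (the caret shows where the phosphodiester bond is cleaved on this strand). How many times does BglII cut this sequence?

0

No occurrence of AGATCT is present in the sequence.
BglII does not cut: 0 sites.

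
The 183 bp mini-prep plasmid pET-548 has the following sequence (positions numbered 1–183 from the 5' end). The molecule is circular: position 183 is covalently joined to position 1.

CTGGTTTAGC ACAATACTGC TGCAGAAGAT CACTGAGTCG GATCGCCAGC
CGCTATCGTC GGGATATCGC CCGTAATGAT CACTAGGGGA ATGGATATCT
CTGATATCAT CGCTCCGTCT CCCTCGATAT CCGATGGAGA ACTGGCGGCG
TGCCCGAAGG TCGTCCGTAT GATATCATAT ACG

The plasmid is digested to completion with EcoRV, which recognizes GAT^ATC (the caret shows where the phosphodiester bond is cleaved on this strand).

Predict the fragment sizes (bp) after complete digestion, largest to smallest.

EcoRV sites (GATATC) start at positions 63, 94, 103, 126, 171.
EcoRV cuts after base 3 of each site, so after positions 65, 96, 105, 128, 173.
Circular molecule, 5 cuts → 5 fragments:
  66–96 → 31 bp
  97–105 → 9 bp
  106–128 → 23 bp
  129–173 → 45 bp
  174–183 then 1–65 → 10 + 65 = 75 bp
Sorted largest to smallest: 75, 45, 31, 23, 9 bp.

75, 45, 31, 23, 9 bp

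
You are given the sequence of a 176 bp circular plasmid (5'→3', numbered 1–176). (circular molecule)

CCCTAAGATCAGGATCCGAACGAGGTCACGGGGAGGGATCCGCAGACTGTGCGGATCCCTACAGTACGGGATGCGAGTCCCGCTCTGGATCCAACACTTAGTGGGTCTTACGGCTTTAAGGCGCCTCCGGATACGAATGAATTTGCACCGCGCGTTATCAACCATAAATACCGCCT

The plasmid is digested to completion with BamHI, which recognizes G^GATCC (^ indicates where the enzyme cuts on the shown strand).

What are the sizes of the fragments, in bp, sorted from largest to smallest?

BamHI sites (GGATCC) start at positions 12, 36, 53, 87.
BamHI cuts after the first base of each site, so after positions 12, 36, 53, 87.
Circular molecule, 4 cuts → 4 fragments:
  13–36 → 24 bp
  37–53 → 17 bp
  54–87 → 34 bp
  88–176 then 1–12 → 89 + 12 = 101 bp
Sorted largest to smallest: 101, 34, 24, 17 bp.

101, 34, 24, 17 bp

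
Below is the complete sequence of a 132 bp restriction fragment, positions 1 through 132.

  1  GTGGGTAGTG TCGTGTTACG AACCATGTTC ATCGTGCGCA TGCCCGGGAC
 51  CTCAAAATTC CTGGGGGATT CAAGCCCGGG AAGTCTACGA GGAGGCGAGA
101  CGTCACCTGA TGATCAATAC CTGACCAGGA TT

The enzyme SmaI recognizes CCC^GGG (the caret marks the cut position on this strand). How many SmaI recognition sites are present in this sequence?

CCCGGG occurs starting at positions 43, 75.
SmaI cuts at 2 sites.

2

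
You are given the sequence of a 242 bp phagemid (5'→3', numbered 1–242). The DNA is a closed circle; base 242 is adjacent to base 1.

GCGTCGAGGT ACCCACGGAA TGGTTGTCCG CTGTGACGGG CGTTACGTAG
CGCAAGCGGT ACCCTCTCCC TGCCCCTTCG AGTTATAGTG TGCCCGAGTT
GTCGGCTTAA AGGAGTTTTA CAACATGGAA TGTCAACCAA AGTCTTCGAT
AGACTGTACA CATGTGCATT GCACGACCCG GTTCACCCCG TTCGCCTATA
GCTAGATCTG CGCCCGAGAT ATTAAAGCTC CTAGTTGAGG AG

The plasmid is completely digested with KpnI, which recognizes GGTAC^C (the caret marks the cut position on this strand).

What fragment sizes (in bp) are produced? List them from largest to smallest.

KpnI sites (GGTACC) start at positions 8, 58.
KpnI cuts after base 5 of each site (before the last base), so after positions 12, 62.
Circular molecule, 2 cuts → 2 fragments:
  13–62 → 50 bp
  63–242 then 1–12 → 180 + 12 = 192 bp
Sorted largest to smallest: 192, 50 bp.

192, 50 bp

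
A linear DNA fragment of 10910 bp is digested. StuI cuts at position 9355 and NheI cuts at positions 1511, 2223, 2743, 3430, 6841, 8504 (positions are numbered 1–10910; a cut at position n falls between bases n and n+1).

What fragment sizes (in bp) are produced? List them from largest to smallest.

Combined cut positions (sorted): 1511, 2223, 2743, 3430, 6841, 8504, 9355.
Linear molecule, 7 cuts → 8 fragments:
  1511 − 0 = 1511 bp
  2223 − 1511 = 712 bp
  2743 − 2223 = 520 bp
  3430 − 2743 = 687 bp
  6841 − 3430 = 3411 bp
  8504 − 6841 = 1663 bp
  9355 − 8504 = 851 bp
  10910 − 9355 = 1555 bp
Sorted largest to smallest: 3411, 1663, 1555, 1511, 851, 712, 687, 520 bp.

3411, 1663, 1555, 1511, 851, 712, 687, 520 bp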